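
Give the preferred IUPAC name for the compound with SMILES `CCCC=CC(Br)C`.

The longest carbon chain that includes the multiple bond has 7 carbons, so the parent hydride is heptane.
A C=C double bond in the chain gives the infix -ene-.
Choose the numbering such that numbering from this end puts the double bond at C-3 rather than C-4.
That gives the double bond between C-3 and C-4; a bromo group at C-2.
Putting it together: 2-bromohept-3-ene.

2-bromohept-3-ene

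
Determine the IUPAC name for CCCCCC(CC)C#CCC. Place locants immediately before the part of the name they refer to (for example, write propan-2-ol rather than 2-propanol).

The longest chain bearing the multiple bond is 10 carbons long (decane).
There is one C≡C triple bond, indicated by the ending -yne.
Choose the numbering such that numbering from this end puts the triple bond at C-3 rather than C-7.
This places the triple bond between C-3 and C-4; an ethyl group at C-5.
Putting it together: 5-ethyldec-3-yne.

5-ethyldec-3-yne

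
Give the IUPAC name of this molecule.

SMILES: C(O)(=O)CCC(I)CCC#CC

The longest chain bearing the –COOH group and the multiple bond is 9 carbons long (nonane).
A carboxylic acid (terminal –COOH) is the principal characteristic group, giving the suffix -oic acid.
A C≡C triple bond in the chain gives the infix -yne-.
Number the chain so that the carboxylic acid carbon is C-1 by definition.
With this numbering: the triple bond between C-7 and C-8; an iodo group at C-4.
Assembling the pieces gives 4-iodonon-7-ynoic acid.

4-iodonon-7-ynoic acid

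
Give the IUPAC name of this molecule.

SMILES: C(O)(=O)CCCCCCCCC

decanoic acid

Counting along the main chain through the –COOH group gives 10 carbons: the parent is decane.
A carboxylic acid (terminal –COOH) is the principal characteristic group, giving the suffix -oic acid.
Number the chain so that the carboxylic acid carbon is C-1 by definition.
Assembling the pieces gives decanoic acid.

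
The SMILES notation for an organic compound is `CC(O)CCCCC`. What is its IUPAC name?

Counting along the main chain through the –OH group gives 7 carbons: the parent is heptane.
The highest-priority functional group is an alcohol (–OH), so the name ends in -ol.
Number the chain so that numbering from this end puts the hydroxyl group at C-2 rather than C-6.
That gives the hydroxyl at C-2.
Assembling the pieces gives heptan-2-ol.

heptan-2-ol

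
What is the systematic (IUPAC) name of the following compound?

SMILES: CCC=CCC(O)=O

The longest carbon chain that includes the –COOH group and the multiple bond has 6 carbons, so the parent hydride is hexane.
The principal characteristic group is a carboxylic acid (terminal –COOH), named with the suffix -oic acid.
The chain contains a C=C double bond, so the unsaturation ending is -ene.
Choose the numbering such that the carboxylic acid carbon is C-1 by definition.
That gives the double bond between C-3 and C-4.
Assembling the pieces gives hex-3-enoic acid.

hex-3-enoic acid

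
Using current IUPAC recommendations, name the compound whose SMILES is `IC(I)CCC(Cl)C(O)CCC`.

The longest carbon chain that includes the –OH group has 8 carbons, so the parent hydride is octane.
An alcohol (–OH) is the principal characteristic group, giving the suffix -ol.
Choose the numbering such that numbering from this end puts the hydroxyl group at C-4 rather than C-5.
With this numbering: the hydroxyl at C-4; a chloro group at C-5; two iodo groups at C-8.
Prefixes are listed alphabetically: chloro, iodo.
Assembling the pieces gives 5-chloro-8,8-diiodooctan-4-ol.

5-chloro-8,8-diiodooctan-4-ol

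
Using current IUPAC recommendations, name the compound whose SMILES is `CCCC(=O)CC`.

hexan-3-one

The longest chain bearing the carbonyl is 6 carbons long (hexane).
The principal characteristic group is a ketone (C=O on an internal carbon), named with the suffix -one.
Choose the numbering such that numbering from this end puts the carbonyl group at C-3 rather than C-4.
That gives the carbonyl at C-3.
Putting it together: hexan-3-one.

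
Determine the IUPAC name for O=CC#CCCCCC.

oct-2-ynal

The longest carbon chain that includes the –CHO group and the multiple bond has 8 carbons, so the parent hydride is octane.
An aldehyde (terminal –CHO) is the principal characteristic group, giving the suffix -al.
The chain contains a C≡C triple bond, so the unsaturation ending is -yne.
Choose the numbering such that the aldehyde carbon is C-1 by definition.
With this numbering: the triple bond between C-2 and C-3.
Putting it together: oct-2-ynal.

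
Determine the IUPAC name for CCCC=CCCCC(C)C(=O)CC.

The longest chain bearing the carbonyl and the multiple bond is 12 carbons long (dodecane).
A ketone (C=O on an internal carbon) is the principal characteristic group, giving the suffix -one.
The chain contains a C=C double bond, so the unsaturation ending is -ene.
Number the chain so that numbering from this end puts the carbonyl group at C-3 rather than C-10.
With this numbering: the carbonyl at C-3; the double bond between C-8 and C-9; a methyl group at C-4.
Assembling the pieces gives 4-methyldodec-8-en-3-one.

4-methyldodec-8-en-3-one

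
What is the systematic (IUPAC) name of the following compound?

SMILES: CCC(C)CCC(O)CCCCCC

3-methyldodecan-6-ol

Counting along the main chain through the –OH group gives 12 carbons: the parent is dodecane.
The highest-priority functional group is an alcohol (–OH), so the name ends in -ol.
The numbering direction is chosen so that numbering from this end puts the hydroxyl group at C-6 rather than C-7.
That gives the hydroxyl at C-6; a methyl group at C-3.
Assembling the pieces gives 3-methyldodecan-6-ol.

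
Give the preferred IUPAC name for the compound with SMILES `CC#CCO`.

Counting along the main chain through the –OH group and the multiple bond gives 4 carbons: the parent is butane.
The principal characteristic group is an alcohol (–OH), named with the suffix -ol.
The chain contains a C≡C triple bond, so the unsaturation ending is -yne.
Choose the numbering such that numbering from this end puts the hydroxyl group at C-1 rather than C-4.
That gives the hydroxyl at C-1; the triple bond between C-2 and C-3.
The name is but-2-yn-1-ol.

but-2-yn-1-ol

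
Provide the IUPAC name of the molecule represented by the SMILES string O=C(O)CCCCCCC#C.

non-8-ynoic acid

The longest chain bearing the –COOH group and the multiple bond is 9 carbons long (nonane).
The highest-priority functional group is a carboxylic acid (terminal –COOH), so the name ends in -oic acid.
There is one C≡C triple bond, indicated by the ending -yne.
Number the chain so that the carboxylic acid carbon is C-1 by definition.
This places the triple bond between C-8 and C-9.
Assembling the pieces gives non-8-ynoic acid.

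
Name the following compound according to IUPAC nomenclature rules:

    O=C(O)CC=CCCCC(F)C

The longest chain bearing the –COOH group and the multiple bond is 9 carbons long (nonane).
A carboxylic acid (terminal –COOH) is the principal characteristic group, giving the suffix -oic acid.
There is one C=C double bond, indicated by the ending -ene.
The numbering direction is chosen so that the carboxylic acid carbon is C-1 by definition.
With this numbering: the double bond between C-3 and C-4; a fluoro group at C-8.
Putting it together: 8-fluoronon-3-enoic acid.

8-fluoronon-3-enoic acid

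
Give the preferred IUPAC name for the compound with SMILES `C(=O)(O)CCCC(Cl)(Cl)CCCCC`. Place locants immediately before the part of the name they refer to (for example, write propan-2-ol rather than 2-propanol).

5,5-dichlorodecanoic acid

The longest carbon chain that includes the –COOH group has 10 carbons, so the parent hydride is decane.
A carboxylic acid (terminal –COOH) is the principal characteristic group, giving the suffix -oic acid.
Number the chain so that the carboxylic acid carbon is C-1 by definition.
That gives two chloro groups at C-5.
Assembling the pieces gives 5,5-dichlorodecanoic acid.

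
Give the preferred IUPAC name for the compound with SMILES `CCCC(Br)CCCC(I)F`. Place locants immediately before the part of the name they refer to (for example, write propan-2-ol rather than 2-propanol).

5-bromo-1-fluoro-1-iodooctane

The parent chain contains 8 carbons (octane).
Choose the numbering such that the substituent locant set {1,1,5} is lower than {4,8,8} at the first point of difference.
That gives a bromo group at C-5; a fluoro group at C-1; an iodo group at C-1.
The substituents are ordered alphabetically, ignoring any di-/tri- multipliers.
Putting it together: 5-bromo-1-fluoro-1-iodooctane.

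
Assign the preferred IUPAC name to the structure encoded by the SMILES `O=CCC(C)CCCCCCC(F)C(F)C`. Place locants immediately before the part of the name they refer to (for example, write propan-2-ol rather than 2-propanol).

10,11-difluoro-3-methyldodecanal

Counting along the main chain through the –CHO group gives 12 carbons: the parent is dodecane.
The highest-priority functional group is an aldehyde (terminal –CHO), so the name ends in -al.
Choose the numbering such that the aldehyde carbon is C-1 by definition.
This places fluoro groups at C-10 and C-11; a methyl group at C-3.
Substituent prefixes are cited in alphabetical order (multiplying prefixes like di-/tri- are ignored for ordering).
Assembling the pieces gives 10,11-difluoro-3-methyldodecanal.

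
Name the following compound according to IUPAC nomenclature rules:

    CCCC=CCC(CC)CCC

Counting along the main chain through the multiple bond gives 10 carbons: the parent is decane.
The chain contains a C=C double bond, so the unsaturation ending is -ene.
The numbering direction is chosen so that numbering from this end puts the double bond at C-4 rather than C-6.
This places the double bond between C-4 and C-5; an ethyl group at C-7.
Putting it together: 7-ethyldec-4-ene.

7-ethyldec-4-ene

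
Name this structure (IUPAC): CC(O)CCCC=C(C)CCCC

Counting along the main chain through the –OH group and the multiple bond gives 11 carbons: the parent is undecane.
An alcohol (–OH) is the principal characteristic group, giving the suffix -ol.
The chain contains a C=C double bond, so the unsaturation ending is -ene.
Number the chain so that numbering from this end puts the hydroxyl group at C-2 rather than C-10.
That gives the hydroxyl at C-2; the double bond between C-6 and C-7; a methyl group at C-7.
Assembling the pieces gives 7-methylundec-6-en-2-ol.

7-methylundec-6-en-2-ol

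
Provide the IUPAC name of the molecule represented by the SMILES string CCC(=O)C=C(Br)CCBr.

The longest carbon chain that includes the carbonyl and the multiple bond has 7 carbons, so the parent hydride is heptane.
The highest-priority functional group is a ketone (C=O on an internal carbon), so the name ends in -one.
The chain contains a C=C double bond, so the unsaturation ending is -ene.
The numbering direction is chosen so that numbering from this end puts the carbonyl group at C-3 rather than C-5.
That gives the carbonyl at C-3; the double bond between C-4 and C-5; bromo groups at C-5 and C-7.
Putting it together: 5,7-dibromohept-4-en-3-one.

5,7-dibromohept-4-en-3-one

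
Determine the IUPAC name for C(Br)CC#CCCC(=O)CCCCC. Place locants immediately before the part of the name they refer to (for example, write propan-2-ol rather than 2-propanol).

The longest carbon chain that includes the carbonyl and the multiple bond has 12 carbons, so the parent hydride is dodecane.
A ketone (C=O on an internal carbon) is the principal characteristic group, giving the suffix -one.
A C≡C triple bond in the chain gives the infix -yne-.
The numbering direction is chosen so that numbering from this end puts the carbonyl group at C-6 rather than C-7.
That gives the carbonyl at C-6; the triple bond between C-9 and C-10; a bromo group at C-12.
The name is 12-bromododec-9-yn-6-one.

12-bromododec-9-yn-6-one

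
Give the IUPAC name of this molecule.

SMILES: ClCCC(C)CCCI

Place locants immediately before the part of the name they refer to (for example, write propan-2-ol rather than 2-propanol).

1-chloro-6-iodo-3-methylhexane

The longest continuous carbon chain has 6 atoms, so the parent hydride is hexane.
Number the chain so that the substituent locant set {1,3,6} is lower than {1,4,6} at the first point of difference.
With this numbering: a chloro group at C-1; an iodo group at C-6; a methyl group at C-3.
Prefixes are listed alphabetically: chloro, iodo, methyl.
The name is 1-chloro-6-iodo-3-methylhexane.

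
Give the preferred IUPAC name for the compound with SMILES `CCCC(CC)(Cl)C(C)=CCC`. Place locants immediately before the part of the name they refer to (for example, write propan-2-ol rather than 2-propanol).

5-chloro-5-ethyl-4-methyloct-3-ene

The longest chain bearing the multiple bond is 8 carbons long (octane).
The chain contains a C=C double bond, so the unsaturation ending is -ene.
Number the chain so that numbering from this end puts the double bond at C-3 rather than C-5.
This places the double bond between C-3 and C-4; a chloro group at C-5; an ethyl group at C-5; a methyl group at C-4.
Substituent prefixes are cited in alphabetical order (multiplying prefixes like di-/tri- are ignored for ordering).
The name is 5-chloro-5-ethyl-4-methyloct-3-ene.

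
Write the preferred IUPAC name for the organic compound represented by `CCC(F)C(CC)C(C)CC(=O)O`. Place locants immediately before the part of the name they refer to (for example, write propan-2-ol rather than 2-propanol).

4-ethyl-5-fluoro-3-methylheptanoic acid

Counting along the main chain through the –COOH group gives 7 carbons: the parent is heptane.
The highest-priority functional group is a carboxylic acid (terminal –COOH), so the name ends in -oic acid.
Choose the numbering such that the carboxylic acid carbon is C-1 by definition.
That gives an ethyl group at C-4; a fluoro group at C-5; a methyl group at C-3.
The substituents are ordered alphabetically, ignoring any di-/tri- multipliers.
The name is 4-ethyl-5-fluoro-3-methylheptanoic acid.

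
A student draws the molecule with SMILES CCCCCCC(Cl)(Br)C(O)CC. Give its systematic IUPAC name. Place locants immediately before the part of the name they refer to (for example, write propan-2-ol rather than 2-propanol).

The longest chain bearing the –OH group is 10 carbons long (decane).
The principal characteristic group is an alcohol (–OH), named with the suffix -ol.
Choose the numbering such that numbering from this end puts the hydroxyl group at C-3 rather than C-8.
With this numbering: the hydroxyl at C-3; a bromo group at C-4; a chloro group at C-4.
Substituent prefixes are cited in alphabetical order (multiplying prefixes like di-/tri- are ignored for ordering).
The name is 4-bromo-4-chlorodecan-3-ol.

4-bromo-4-chlorodecan-3-ol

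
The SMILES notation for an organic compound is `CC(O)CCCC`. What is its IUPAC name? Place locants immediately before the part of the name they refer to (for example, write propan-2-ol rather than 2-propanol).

The longest carbon chain that includes the –OH group has 6 carbons, so the parent hydride is hexane.
An alcohol (–OH) is the principal characteristic group, giving the suffix -ol.
Number the chain so that numbering from this end puts the hydroxyl group at C-2 rather than C-5.
This places the hydroxyl at C-2.
The name is hexan-2-ol.

hexan-2-ol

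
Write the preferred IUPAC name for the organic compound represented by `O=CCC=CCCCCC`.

The longest carbon chain that includes the –CHO group and the multiple bond has 9 carbons, so the parent hydride is nonane.
The principal characteristic group is an aldehyde (terminal –CHO), named with the suffix -al.
A C=C double bond in the chain gives the infix -ene-.
The numbering direction is chosen so that the aldehyde carbon is C-1 by definition.
This places the double bond between C-3 and C-4.
Assembling the pieces gives non-3-enal.

non-3-enal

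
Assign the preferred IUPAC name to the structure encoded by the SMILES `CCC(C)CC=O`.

The longest chain bearing the –CHO group is 5 carbons long (pentane).
The highest-priority functional group is an aldehyde (terminal –CHO), so the name ends in -al.
Number the chain so that the aldehyde carbon is C-1 by definition.
This places a methyl group at C-3.
The name is 3-methylpentanal.

3-methylpentanal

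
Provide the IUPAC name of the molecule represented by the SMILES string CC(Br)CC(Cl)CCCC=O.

The longest chain bearing the –CHO group is 8 carbons long (octane).
The principal characteristic group is an aldehyde (terminal –CHO), named with the suffix -al.
The numbering direction is chosen so that the aldehyde carbon is C-1 by definition.
That gives a bromo group at C-7; a chloro group at C-5.
Prefixes are listed alphabetically: bromo, chloro.
The name is 7-bromo-5-chlorooctanal.

7-bromo-5-chlorooctanal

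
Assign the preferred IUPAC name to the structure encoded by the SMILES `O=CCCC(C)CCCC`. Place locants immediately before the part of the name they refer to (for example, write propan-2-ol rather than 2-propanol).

4-methyloctanal

The longest carbon chain that includes the –CHO group has 8 carbons, so the parent hydride is octane.
An aldehyde (terminal –CHO) is the principal characteristic group, giving the suffix -al.
Number the chain so that the aldehyde carbon is C-1 by definition.
With this numbering: a methyl group at C-4.
The name is 4-methyloctanal.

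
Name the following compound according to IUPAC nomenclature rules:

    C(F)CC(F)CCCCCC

The longest carbon chain is 9 atoms: the parent is nonane.
Choose the numbering such that the substituent locant set {1,3} is lower than {7,9} at the first point of difference.
That gives fluoro groups at C-1 and C-3.
Assembling the pieces gives 1,3-difluorononane.

1,3-difluorononane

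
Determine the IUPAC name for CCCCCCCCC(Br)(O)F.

1-bromo-1-fluorononan-1-ol

The longest carbon chain that includes the –OH group has 9 carbons, so the parent hydride is nonane.
The highest-priority functional group is an alcohol (–OH), so the name ends in -ol.
Choose the numbering such that numbering from this end puts the hydroxyl group at C-1 rather than C-9.
This places the hydroxyl at C-1; a bromo group at C-1; a fluoro group at C-1.
Substituent prefixes are cited in alphabetical order (multiplying prefixes like di-/tri- are ignored for ordering).
Putting it together: 1-bromo-1-fluorononan-1-ol.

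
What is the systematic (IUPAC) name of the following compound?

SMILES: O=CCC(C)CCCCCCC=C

The longest chain bearing the –CHO group and the multiple bond is 11 carbons long (undecane).
The highest-priority functional group is an aldehyde (terminal –CHO), so the name ends in -al.
There is one C=C double bond, indicated by the ending -ene.
The numbering direction is chosen so that the aldehyde carbon is C-1 by definition.
With this numbering: the double bond between C-10 and C-11; a methyl group at C-3.
Putting it together: 3-methylundec-10-enal.

3-methylundec-10-enal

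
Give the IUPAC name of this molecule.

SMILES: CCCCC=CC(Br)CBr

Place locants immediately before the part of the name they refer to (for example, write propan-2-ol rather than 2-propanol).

The longest chain bearing the multiple bond is 8 carbons long (octane).
A C=C double bond in the chain gives the infix -ene-.
The numbering direction is chosen so that numbering from this end puts the double bond at C-3 rather than C-5.
This places the double bond between C-3 and C-4; bromo groups at C-1 and C-2.
Putting it together: 1,2-dibromooct-3-ene.

1,2-dibromooct-3-ene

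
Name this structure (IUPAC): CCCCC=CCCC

non-4-ene

Counting along the main chain through the multiple bond gives 9 carbons: the parent is nonane.
A C=C double bond in the chain gives the infix -ene-.
The numbering direction is chosen so that numbering from this end puts the double bond at C-4 rather than C-5.
This places the double bond between C-4 and C-5.
Assembling the pieces gives non-4-ene.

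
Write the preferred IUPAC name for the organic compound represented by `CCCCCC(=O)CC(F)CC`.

Counting along the main chain through the carbonyl gives 10 carbons: the parent is decane.
A ketone (C=O on an internal carbon) is the principal characteristic group, giving the suffix -one.
Number the chain so that numbering from this end puts the carbonyl group at C-5 rather than C-6.
This places the carbonyl at C-5; a fluoro group at C-3.
The name is 3-fluorodecan-5-one.

3-fluorodecan-5-one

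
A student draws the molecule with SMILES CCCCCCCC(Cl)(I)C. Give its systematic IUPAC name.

The longest carbon chain is 9 atoms: the parent is nonane.
The numbering direction is chosen so that the substituent locant set {2,2} is lower than {8,8} at the first point of difference.
This places a chloro group at C-2; an iodo group at C-2.
Substituent prefixes are cited in alphabetical order (multiplying prefixes like di-/tri- are ignored for ordering).
Putting it together: 2-chloro-2-iodononane.

2-chloro-2-iodononane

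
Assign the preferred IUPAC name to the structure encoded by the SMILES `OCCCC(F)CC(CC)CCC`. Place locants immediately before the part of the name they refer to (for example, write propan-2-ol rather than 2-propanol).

Counting along the main chain through the –OH group gives 9 carbons: the parent is nonane.
The highest-priority functional group is an alcohol (–OH), so the name ends in -ol.
Choose the numbering such that numbering from this end puts the hydroxyl group at C-1 rather than C-9.
With this numbering: the hydroxyl at C-1; an ethyl group at C-6; a fluoro group at C-4.
The substituents are ordered alphabetically, ignoring any di-/tri- multipliers.
The name is 6-ethyl-4-fluorononan-1-ol.

6-ethyl-4-fluorononan-1-ol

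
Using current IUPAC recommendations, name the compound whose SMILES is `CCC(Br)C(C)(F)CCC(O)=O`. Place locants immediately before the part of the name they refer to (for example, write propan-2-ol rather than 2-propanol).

Counting along the main chain through the –COOH group gives 7 carbons: the parent is heptane.
A carboxylic acid (terminal –COOH) is the principal characteristic group, giving the suffix -oic acid.
Number the chain so that the carboxylic acid carbon is C-1 by definition.
With this numbering: a bromo group at C-5; a fluoro group at C-4; a methyl group at C-4.
The substituents are ordered alphabetically, ignoring any di-/tri- multipliers.
The name is 5-bromo-4-fluoro-4-methylheptanoic acid.

5-bromo-4-fluoro-4-methylheptanoic acid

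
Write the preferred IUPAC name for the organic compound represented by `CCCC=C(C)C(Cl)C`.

Counting along the main chain through the multiple bond gives 7 carbons: the parent is heptane.
There is one C=C double bond, indicated by the ending -ene.
Choose the numbering such that numbering from this end puts the double bond at C-3 rather than C-4.
This places the double bond between C-3 and C-4; a chloro group at C-2; a methyl group at C-3.
The substituents are ordered alphabetically, ignoring any di-/tri- multipliers.
The name is 2-chloro-3-methylhept-3-ene.

2-chloro-3-methylhept-3-ene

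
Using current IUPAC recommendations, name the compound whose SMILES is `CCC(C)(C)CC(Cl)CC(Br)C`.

2-bromo-4-chloro-6,6-dimethyloctane

The parent chain contains 8 carbons (octane).
Number the chain so that the substituent locant set {2,4,6,6} is lower than {3,3,5,7} at the first point of difference.
With this numbering: a bromo group at C-2; a chloro group at C-4; two methyl groups at C-6.
The substituents are ordered alphabetically, ignoring any di-/tri- multipliers.
Putting it together: 2-bromo-4-chloro-6,6-dimethyloctane.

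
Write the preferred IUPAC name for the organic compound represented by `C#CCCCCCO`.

hept-6-yn-1-ol

The longest carbon chain that includes the –OH group and the multiple bond has 7 carbons, so the parent hydride is heptane.
The principal characteristic group is an alcohol (–OH), named with the suffix -ol.
A C≡C triple bond in the chain gives the infix -yne-.
The numbering direction is chosen so that numbering from this end puts the hydroxyl group at C-1 rather than C-7.
That gives the hydroxyl at C-1; the triple bond between C-6 and C-7.
Putting it together: hept-6-yn-1-ol.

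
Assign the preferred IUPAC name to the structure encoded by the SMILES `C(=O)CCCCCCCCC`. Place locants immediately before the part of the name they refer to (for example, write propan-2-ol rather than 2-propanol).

The longest chain bearing the –CHO group is 10 carbons long (decane).
The highest-priority functional group is an aldehyde (terminal –CHO), so the name ends in -al.
Number the chain so that the aldehyde carbon is C-1 by definition.
Assembling the pieces gives decanal.

decanal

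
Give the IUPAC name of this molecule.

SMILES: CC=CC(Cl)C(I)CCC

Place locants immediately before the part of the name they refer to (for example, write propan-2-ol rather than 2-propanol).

Counting along the main chain through the multiple bond gives 8 carbons: the parent is octane.
The chain contains a C=C double bond, so the unsaturation ending is -ene.
Number the chain so that numbering from this end puts the double bond at C-2 rather than C-6.
This places the double bond between C-2 and C-3; a chloro group at C-4; an iodo group at C-5.
The substituents are ordered alphabetically, ignoring any di-/tri- multipliers.
Assembling the pieces gives 4-chloro-5-iodooct-2-ene.

4-chloro-5-iodooct-2-ene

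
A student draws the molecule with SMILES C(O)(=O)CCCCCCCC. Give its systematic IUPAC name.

nonanoic acid

The longest carbon chain that includes the –COOH group has 9 carbons, so the parent hydride is nonane.
The principal characteristic group is a carboxylic acid (terminal –COOH), named with the suffix -oic acid.
Number the chain so that the carboxylic acid carbon is C-1 by definition.
The name is nonanoic acid.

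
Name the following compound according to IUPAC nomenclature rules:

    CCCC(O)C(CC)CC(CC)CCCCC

5,7-diethyldodecan-4-ol

Counting along the main chain through the –OH group gives 12 carbons: the parent is dodecane.
The highest-priority functional group is an alcohol (–OH), so the name ends in -ol.
Number the chain so that numbering from this end puts the hydroxyl group at C-4 rather than C-9.
This places the hydroxyl at C-4; ethyl groups at C-5 and C-7.
Putting it together: 5,7-diethyldodecan-4-ol.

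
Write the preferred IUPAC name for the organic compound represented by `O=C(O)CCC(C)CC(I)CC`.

6-iodo-4-methyloctanoic acid

Counting along the main chain through the –COOH group gives 8 carbons: the parent is octane.
The highest-priority functional group is a carboxylic acid (terminal –COOH), so the name ends in -oic acid.
Number the chain so that the carboxylic acid carbon is C-1 by definition.
That gives an iodo group at C-6; a methyl group at C-4.
The substituents are ordered alphabetically, ignoring any di-/tri- multipliers.
Assembling the pieces gives 6-iodo-4-methyloctanoic acid.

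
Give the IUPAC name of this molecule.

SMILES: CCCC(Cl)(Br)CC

3-bromo-3-chlorohexane

The parent chain contains 6 carbons (hexane).
Number the chain so that the substituent locant set {3,3} is lower than {4,4} at the first point of difference.
With this numbering: a bromo group at C-3; a chloro group at C-3.
Prefixes are listed alphabetically: bromo, chloro.
The name is 3-bromo-3-chlorohexane.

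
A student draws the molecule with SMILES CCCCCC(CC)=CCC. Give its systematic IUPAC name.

4-ethylnon-3-ene

The longest chain bearing the multiple bond is 9 carbons long (nonane).
There is one C=C double bond, indicated by the ending -ene.
Choose the numbering such that numbering from this end puts the double bond at C-3 rather than C-6.
With this numbering: the double bond between C-3 and C-4; an ethyl group at C-4.
Putting it together: 4-ethylnon-3-ene.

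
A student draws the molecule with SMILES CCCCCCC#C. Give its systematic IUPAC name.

Counting along the main chain through the multiple bond gives 8 carbons: the parent is octane.
The chain contains a C≡C triple bond, so the unsaturation ending is -yne.
Choose the numbering such that numbering from this end puts the triple bond at C-1 rather than C-7.
With this numbering: the triple bond between C-1 and C-2.
The name is oct-1-yne.

oct-1-yne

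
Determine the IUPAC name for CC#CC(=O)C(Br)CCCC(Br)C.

5,9-dibromodec-2-yn-4-one

Counting along the main chain through the carbonyl and the multiple bond gives 10 carbons: the parent is decane.
The highest-priority functional group is a ketone (C=O on an internal carbon), so the name ends in -one.
The chain contains a C≡C triple bond, so the unsaturation ending is -yne.
The numbering direction is chosen so that numbering from this end puts the carbonyl group at C-4 rather than C-7.
With this numbering: the carbonyl at C-4; the triple bond between C-2 and C-3; bromo groups at C-5 and C-9.
Putting it together: 5,9-dibromodec-2-yn-4-one.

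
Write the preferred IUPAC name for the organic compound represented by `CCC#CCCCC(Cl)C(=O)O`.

2-chloronon-6-ynoic acid

Counting along the main chain through the –COOH group and the multiple bond gives 9 carbons: the parent is nonane.
The principal characteristic group is a carboxylic acid (terminal –COOH), named with the suffix -oic acid.
The chain contains a C≡C triple bond, so the unsaturation ending is -yne.
Choose the numbering such that the carboxylic acid carbon is C-1 by definition.
This places the triple bond between C-6 and C-7; a chloro group at C-2.
Putting it together: 2-chloronon-6-ynoic acid.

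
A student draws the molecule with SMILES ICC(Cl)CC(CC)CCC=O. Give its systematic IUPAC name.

6-chloro-4-ethyl-7-iodoheptanal

Counting along the main chain through the –CHO group gives 7 carbons: the parent is heptane.
The highest-priority functional group is an aldehyde (terminal –CHO), so the name ends in -al.
Choose the numbering such that the aldehyde carbon is C-1 by definition.
This places a chloro group at C-6; an ethyl group at C-4; an iodo group at C-7.
Prefixes are listed alphabetically: chloro, ethyl, iodo.
Putting it together: 6-chloro-4-ethyl-7-iodoheptanal.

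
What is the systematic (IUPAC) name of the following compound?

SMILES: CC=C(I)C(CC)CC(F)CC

4-ethyl-6-fluoro-3-iodooct-2-ene

The longest carbon chain that includes the multiple bond has 8 carbons, so the parent hydride is octane.
The chain contains a C=C double bond, so the unsaturation ending is -ene.
Number the chain so that numbering from this end puts the double bond at C-2 rather than C-6.
This places the double bond between C-2 and C-3; an ethyl group at C-4; a fluoro group at C-6; an iodo group at C-3.
Prefixes are listed alphabetically: ethyl, fluoro, iodo.
Assembling the pieces gives 4-ethyl-6-fluoro-3-iodooct-2-ene.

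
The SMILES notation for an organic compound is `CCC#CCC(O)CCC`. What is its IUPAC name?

The longest carbon chain that includes the –OH group and the multiple bond has 9 carbons, so the parent hydride is nonane.
An alcohol (–OH) is the principal characteristic group, giving the suffix -ol.
A C≡C triple bond in the chain gives the infix -yne-.
The numbering direction is chosen so that numbering from this end puts the hydroxyl group at C-4 rather than C-6.
With this numbering: the hydroxyl at C-4; the triple bond between C-6 and C-7.
Assembling the pieces gives non-6-yn-4-ol.

non-6-yn-4-ol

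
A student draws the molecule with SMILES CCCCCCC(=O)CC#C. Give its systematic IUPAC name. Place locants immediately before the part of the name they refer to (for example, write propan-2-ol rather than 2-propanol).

dec-1-yn-4-one

The longest carbon chain that includes the carbonyl and the multiple bond has 10 carbons, so the parent hydride is decane.
The principal characteristic group is a ketone (C=O on an internal carbon), named with the suffix -one.
The chain contains a C≡C triple bond, so the unsaturation ending is -yne.
Number the chain so that numbering from this end puts the carbonyl group at C-4 rather than C-7.
With this numbering: the carbonyl at C-4; the triple bond between C-1 and C-2.
Assembling the pieces gives dec-1-yn-4-one.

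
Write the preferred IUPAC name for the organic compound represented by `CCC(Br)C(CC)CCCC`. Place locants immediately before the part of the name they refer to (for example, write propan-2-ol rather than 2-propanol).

3-bromo-4-ethyloctane

The longest carbon chain is 8 atoms: the parent is octane.
Choose the numbering such that the substituent locant set {3,4} is lower than {5,6} at the first point of difference.
This places a bromo group at C-3; an ethyl group at C-4.
Prefixes are listed alphabetically: bromo, ethyl.
Assembling the pieces gives 3-bromo-4-ethyloctane.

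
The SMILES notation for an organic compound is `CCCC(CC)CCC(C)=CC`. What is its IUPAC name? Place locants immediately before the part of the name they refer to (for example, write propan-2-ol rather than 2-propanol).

The longest carbon chain that includes the multiple bond has 9 carbons, so the parent hydride is nonane.
A C=C double bond in the chain gives the infix -ene-.
Number the chain so that numbering from this end puts the double bond at C-2 rather than C-7.
This places the double bond between C-2 and C-3; an ethyl group at C-6; a methyl group at C-3.
The substituents are ordered alphabetically, ignoring any di-/tri- multipliers.
The name is 6-ethyl-3-methylnon-2-ene.

6-ethyl-3-methylnon-2-ene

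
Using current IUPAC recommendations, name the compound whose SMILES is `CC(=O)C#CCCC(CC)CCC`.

7-ethyldec-3-yn-2-one

The longest carbon chain that includes the carbonyl and the multiple bond has 10 carbons, so the parent hydride is decane.
A ketone (C=O on an internal carbon) is the principal characteristic group, giving the suffix -one.
A C≡C triple bond in the chain gives the infix -yne-.
Choose the numbering such that numbering from this end puts the carbonyl group at C-2 rather than C-9.
That gives the carbonyl at C-2; the triple bond between C-3 and C-4; an ethyl group at C-7.
Assembling the pieces gives 7-ethyldec-3-yn-2-one.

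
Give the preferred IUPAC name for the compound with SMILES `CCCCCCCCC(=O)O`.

nonanoic acid

Counting along the main chain through the –COOH group gives 9 carbons: the parent is nonane.
A carboxylic acid (terminal –COOH) is the principal characteristic group, giving the suffix -oic acid.
Choose the numbering such that the carboxylic acid carbon is C-1 by definition.
The name is nonanoic acid.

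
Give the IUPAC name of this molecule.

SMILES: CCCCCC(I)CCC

The longest continuous carbon chain has 9 atoms, so the parent hydride is nonane.
Number the chain so that the substituent locant set {4} is lower than {6} at the first point of difference.
That gives an iodo group at C-4.
The name is 4-iodononane.

4-iodononane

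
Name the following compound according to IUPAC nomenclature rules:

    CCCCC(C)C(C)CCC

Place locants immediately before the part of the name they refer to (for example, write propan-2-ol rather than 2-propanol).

The parent chain contains 9 carbons (nonane).
Number the chain so that the substituent locant set {4,5} is lower than {5,6} at the first point of difference.
That gives methyl groups at C-4 and C-5.
Putting it together: 4,5-dimethylnonane.

4,5-dimethylnonane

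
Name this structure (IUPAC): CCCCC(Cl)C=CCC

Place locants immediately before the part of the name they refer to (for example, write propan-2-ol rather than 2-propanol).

5-chloronon-3-ene

The longest carbon chain that includes the multiple bond has 9 carbons, so the parent hydride is nonane.
The chain contains a C=C double bond, so the unsaturation ending is -ene.
Choose the numbering such that numbering from this end puts the double bond at C-3 rather than C-6.
This places the double bond between C-3 and C-4; a chloro group at C-5.
The name is 5-chloronon-3-ene.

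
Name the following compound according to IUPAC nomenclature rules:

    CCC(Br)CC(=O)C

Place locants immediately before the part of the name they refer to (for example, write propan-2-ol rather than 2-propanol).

4-bromohexan-2-one

The longest carbon chain that includes the carbonyl has 6 carbons, so the parent hydride is hexane.
The principal characteristic group is a ketone (C=O on an internal carbon), named with the suffix -one.
Choose the numbering such that numbering from this end puts the carbonyl group at C-2 rather than C-5.
That gives the carbonyl at C-2; a bromo group at C-4.
The name is 4-bromohexan-2-one.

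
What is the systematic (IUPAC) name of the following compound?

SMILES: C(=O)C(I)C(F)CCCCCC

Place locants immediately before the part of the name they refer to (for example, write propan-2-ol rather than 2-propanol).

The longest chain bearing the –CHO group is 9 carbons long (nonane).
The highest-priority functional group is an aldehyde (terminal –CHO), so the name ends in -al.
The numbering direction is chosen so that the aldehyde carbon is C-1 by definition.
This places a fluoro group at C-3; an iodo group at C-2.
Substituent prefixes are cited in alphabetical order (multiplying prefixes like di-/tri- are ignored for ordering).
Assembling the pieces gives 3-fluoro-2-iodononanal.

3-fluoro-2-iodononanal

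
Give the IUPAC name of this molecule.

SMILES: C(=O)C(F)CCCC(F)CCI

Counting along the main chain through the –CHO group gives 8 carbons: the parent is octane.
The principal characteristic group is an aldehyde (terminal –CHO), named with the suffix -al.
The numbering direction is chosen so that the aldehyde carbon is C-1 by definition.
With this numbering: fluoro groups at C-2 and C-6; an iodo group at C-8.
Prefixes are listed alphabetically: fluoro, iodo.
Assembling the pieces gives 2,6-difluoro-8-iodooctanal.

2,6-difluoro-8-iodooctanal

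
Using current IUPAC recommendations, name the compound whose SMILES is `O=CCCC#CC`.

hex-4-ynal

The longest chain bearing the –CHO group and the multiple bond is 6 carbons long (hexane).
The principal characteristic group is an aldehyde (terminal –CHO), named with the suffix -al.
The chain contains a C≡C triple bond, so the unsaturation ending is -yne.
Number the chain so that the aldehyde carbon is C-1 by definition.
With this numbering: the triple bond between C-4 and C-5.
The name is hex-4-ynal.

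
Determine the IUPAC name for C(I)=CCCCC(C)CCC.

1-iodo-6-methylnon-1-ene

The longest carbon chain that includes the multiple bond has 9 carbons, so the parent hydride is nonane.
There is one C=C double bond, indicated by the ending -ene.
The numbering direction is chosen so that numbering from this end puts the double bond at C-1 rather than C-8.
This places the double bond between C-1 and C-2; an iodo group at C-1; a methyl group at C-6.
Substituent prefixes are cited in alphabetical order (multiplying prefixes like di-/tri- are ignored for ordering).
Putting it together: 1-iodo-6-methylnon-1-ene.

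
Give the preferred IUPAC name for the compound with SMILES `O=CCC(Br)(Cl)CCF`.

The longest chain bearing the –CHO group is 5 carbons long (pentane).
An aldehyde (terminal –CHO) is the principal characteristic group, giving the suffix -al.
The numbering direction is chosen so that the aldehyde carbon is C-1 by definition.
With this numbering: a bromo group at C-3; a chloro group at C-3; a fluoro group at C-5.
Substituent prefixes are cited in alphabetical order (multiplying prefixes like di-/tri- are ignored for ordering).
Assembling the pieces gives 3-bromo-3-chloro-5-fluoropentanal.

3-bromo-3-chloro-5-fluoropentanal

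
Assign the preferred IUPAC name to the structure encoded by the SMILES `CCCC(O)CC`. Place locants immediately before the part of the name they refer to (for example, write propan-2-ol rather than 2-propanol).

hexan-3-ol

The longest chain bearing the –OH group is 6 carbons long (hexane).
An alcohol (–OH) is the principal characteristic group, giving the suffix -ol.
The numbering direction is chosen so that numbering from this end puts the hydroxyl group at C-3 rather than C-4.
That gives the hydroxyl at C-3.
Putting it together: hexan-3-ol.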